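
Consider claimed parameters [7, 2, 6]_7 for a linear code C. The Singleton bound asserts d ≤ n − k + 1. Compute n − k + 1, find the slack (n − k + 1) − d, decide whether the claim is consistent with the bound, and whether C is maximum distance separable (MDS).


Singleton RHS = n − k + 1 = 6, slack = 0, bound satisfied, MDS.

Singleton bound: d ≤ n − k + 1.
Here n = 7, k = 2, so n − k + 1 = 6.
Given d = 6, check d ≤ 6: YES.
Slack = (n − k + 1) − d = 0.
The code is MDS (slack = 0).
Description: the claimed parameters are [7, 2, 6]_7; such a code would be MDS (meets Singleton bound).


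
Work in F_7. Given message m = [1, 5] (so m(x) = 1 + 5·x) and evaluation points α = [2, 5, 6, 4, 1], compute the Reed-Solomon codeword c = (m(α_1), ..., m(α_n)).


c = [4, 5, 3, 0, 6]

Message polynomial: m(x) = 1 + 5·x (mod 7).
For each evaluation point α_i, compute m(α_i) mod 7:
  α_1 = 2: Horner steps 5 → 4, so m(2) = 4.
  α_2 = 5: Horner steps 5 → 5, so m(5) = 5.
  α_3 = 6: Horner steps 5 → 3, so m(6) = 3.
  α_4 = 4: Horner steps 5 → 0, so m(4) = 0.
  α_5 = 1: Horner steps 5 → 6, so m(1) = 6.
Codeword c = [4, 5, 3, 0, 6] ∈ F_7^5.


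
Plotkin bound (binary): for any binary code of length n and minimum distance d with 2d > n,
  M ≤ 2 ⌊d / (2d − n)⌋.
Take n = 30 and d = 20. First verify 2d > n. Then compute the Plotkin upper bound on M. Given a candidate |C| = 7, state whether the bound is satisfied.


Plotkin bound M ≤ 4; given |C| = 7 > bound (violated).

Check applicability: 2d = 40, n = 30.
2d − n = 10 > 0, so Plotkin applies.
Compute d/(2d−n) = 20/10 ≈ 2.0000.
⌊d/(2d−n)⌋ = 2.
Plotkin bound: M ≤ 2·2 = 4.
Given |C| = 7, check: VIOLATED.
This |C| is above the Plotkin bound, so no binary code with n = 30, d = 20 and 7 codewords exists.


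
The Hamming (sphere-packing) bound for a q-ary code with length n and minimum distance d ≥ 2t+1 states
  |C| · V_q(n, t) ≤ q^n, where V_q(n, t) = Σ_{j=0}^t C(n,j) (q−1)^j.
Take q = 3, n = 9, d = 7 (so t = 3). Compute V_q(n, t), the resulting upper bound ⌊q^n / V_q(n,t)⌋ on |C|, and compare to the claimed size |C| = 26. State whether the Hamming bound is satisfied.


V_q(n, t) = 835, q^n = 19683, Hamming bound = 23, |C| = 26 > bound (violated).

Step 1: Compute V_q(n, t) = Σ_{j=0}^3 C(n, j) (q−1)^j.
  j = 0: C(9,0)·(2)^0 = 1·1 = 1.
  j = 1: C(9,1)·(2)^1 = 9·2 = 18.
  j = 2: C(9,2)·(2)^2 = 36·4 = 144.
  j = 3: C(9,3)·(2)^3 = 84·8 = 672.
  V_q(n, t) = 1 + 18 + 144 + 672 = 835.
Step 2: q^n = 3^9 = 19683.
Step 3: Hamming bound ⌊q^n / V_q(n,t)⌋ = ⌊19683/835⌋ = 23.
Step 4: Compare |C| = 26 to 23: violated.
The claimed |C| lies above the Hamming bound, so no 3-ary code of length 9 with d ≥ 7 can have 26 codewords.


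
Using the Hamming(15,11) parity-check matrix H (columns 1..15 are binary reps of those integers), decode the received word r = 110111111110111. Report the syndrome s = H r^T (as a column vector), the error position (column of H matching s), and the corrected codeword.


s = (1, 1, 1, 1)^T, error position = 15, corrected codeword c = 110111111110110

Compute s = H r^T mod 2 one row at a time:
  s_1 = 1 + 1 + 1 + 1 + 0 + 1 + 1 + 1 = 7 ≡ 1 (mod 2).
  s_2 = 1 + 1 + 1 + 1 + 0 + 1 + 1 + 1 = 7 ≡ 1 (mod 2).
  s_3 = 1 + 0 + 1 + 1 + 1 + 1 + 1 + 1 = 7 ≡ 1 (mod 2).
  s_4 = 1 + 0 + 1 + 1 + 1 + 1 + 1 + 1 = 7 ≡ 1 (mod 2).
s = (1, 1, 1, 1)^T — this equals column 15 of H (binary 1111), so error is at position 15.
Correct: flip bit 15 of r = 110111111110111 to get c = 110111111110110.


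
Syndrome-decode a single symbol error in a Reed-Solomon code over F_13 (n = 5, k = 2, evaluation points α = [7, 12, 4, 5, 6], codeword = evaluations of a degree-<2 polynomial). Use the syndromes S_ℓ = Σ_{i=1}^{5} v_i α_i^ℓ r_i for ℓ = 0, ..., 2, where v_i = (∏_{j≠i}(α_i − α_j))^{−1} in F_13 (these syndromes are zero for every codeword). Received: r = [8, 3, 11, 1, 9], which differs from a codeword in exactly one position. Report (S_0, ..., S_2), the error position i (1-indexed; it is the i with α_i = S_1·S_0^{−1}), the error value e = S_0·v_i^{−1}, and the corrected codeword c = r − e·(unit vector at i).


S = (9, 6, 4), error at position 4, error magnitude e = 4, c = [8, 3, 11, 10, 9].

Step 1: column multipliers v_i = (∏_{j≠i}(α_i − α_j))^{−1} mod 13.
  i = 1 (α = 7): (7−12)(7−4)(7−5)(7−6) = (−5)·3·2·1 = −30 ≡ 9, so v_1 = 9^{−1} = 3 (mod 13).
  i = 2 (α = 12): (12−7)(12−4)(12−5)(12−6) = 5·8·7·6 = 1680 ≡ 3, so v_2 = 3^{−1} = 9 (mod 13).
  i = 3 (α = 4): (4−7)(4−12)(4−5)(4−6) = (−3)·(−8)·(−1)·(−2) = 48 ≡ 9, so v_3 = 9^{−1} = 3 (mod 13).
  i = 4 (α = 5): (5−7)(5−12)(5−4)(5−6) = (−2)·(−7)·1·(−1) = −14 ≡ 12, so v_4 = 12^{−1} = 12 (mod 13).
  i = 5 (α = 6): (6−7)(6−12)(6−4)(6−5) = (−1)·(−6)·2·1 = 12 ≡ 12, so v_5 = 12^{−1} = 12 (mod 13).
  v = [3, 9, 3, 12, 12].
Step 2: syndromes of r = [8, 3, 11, 1, 9] (all sums mod 13).
  S_0 = Σ v_i r_i = 3·8 + 9·3 + 3·11 + 12·1 + 12·9 = 204 ≡ 9.
  S_1 = Σ v_i α_i r_i = 3·7·8 + 9·12·3 + 3·4·11 + 12·5·1 + 12·6·9 = 1332 ≡ 6.
  α_i^2 mod 13 = [10, 1, 3, 12, 10].
  S_2 = Σ v_i α_i^2 r_i = 3·10·8 + 9·1·3 + 3·3·11 + 12·12·1 + 12·10·9 = 1590 ≡ 4.
  S = (9, 6, 4) ≠ 0, so r is not a codeword (an error is present).
Step 3: locate the error. For a single error e at position i, S_ℓ = v_i·e·α_i^ℓ, so α_err = S_1/S_0.
  S_0^{−1} = 9^{−1} = 3 (mod 13), so α_err = 6·3 = 18 ≡ 5 = α_4. Error position i = 4.
  Consistency check: S_2/S_1 = 4·11 = 44 ≡ 5 = α_err ✓ (single-error assumption holds).
Step 4: error magnitude e = S_0/v_4 = S_0·∏_{j≠4}(α_4 − α_j) = 9·12 = 108 ≡ 4 (mod 13).
Step 5: correct position 4: c_4 = r_4 − e = 1 − 4 ≡ 10 (mod 13). Hence c = [8, 3, 11, 10, 9].
  Check: interpolating c through the α_i gives m(x) = 2 + 12·x (degree < 2) with m(α_i) = c_i for every i, so c is indeed a codeword.


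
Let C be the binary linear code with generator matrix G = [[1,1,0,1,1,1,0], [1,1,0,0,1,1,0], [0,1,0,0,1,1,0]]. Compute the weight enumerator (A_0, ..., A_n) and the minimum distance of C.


Weight distribution: A_0 = 1, A_1 = 2, A_2 = 1, A_3 = 1, A_4 = 2, A_5 = 1. Minimum distance d = 1.

Enumerate all 2^3 = 8 messages m ∈ F_2^3.
For each, compute codeword c = mG in F_2^7, then tally its weight.
  m = 000 → c = 0000000, weight = 0.
  m = 100 → c = 1101110, weight = 5.
  m = 010 → c = 1100110, weight = 4.
  m = 110 → c = 0001000, weight = 1.
  m = 001 → c = 0100110, weight = 3.
  m = 101 → c = 1001000, weight = 2.
  m = 011 → c = 1000000, weight = 1.
  m = 111 → c = 0101110, weight = 4.
Tally weights:
  weight 0: 1 codewords.
  weight 1: 2 codewords.
  weight 2: 1 codewords.
  weight 3: 1 codewords.
  weight 4: 2 codewords.
  weight 5: 1 codewords.
Minimum distance d = smallest w > 0 with A_w > 0 = 1.
Sanity: Σ A_w = 8 = 2^3 = 8 ✓.


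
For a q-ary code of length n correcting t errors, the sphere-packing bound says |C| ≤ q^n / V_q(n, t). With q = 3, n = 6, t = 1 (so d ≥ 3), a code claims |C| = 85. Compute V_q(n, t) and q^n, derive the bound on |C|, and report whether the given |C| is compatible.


V_q(n, t) = 13, q^n = 729, Hamming bound = 56, |C| = 85 > bound (violated).

Step 1: Compute V_q(n, t) = Σ_{j=0}^1 C(n, j) (q−1)^j.
  j = 0: C(6,0)·(2)^0 = 1·1 = 1.
  j = 1: C(6,1)·(2)^1 = 6·2 = 12.
  V_q(n, t) = 1 + 12 = 13.
Step 2: q^n = 3^6 = 729.
Step 3: Hamming bound ⌊q^n / V_q(n,t)⌋ = ⌊729/13⌋ = 56.
Step 4: Compare |C| = 85 to 56: violated.
The claimed |C| lies above the Hamming bound, so no 3-ary code of length 6 with d ≥ 3 can have 85 codewords.


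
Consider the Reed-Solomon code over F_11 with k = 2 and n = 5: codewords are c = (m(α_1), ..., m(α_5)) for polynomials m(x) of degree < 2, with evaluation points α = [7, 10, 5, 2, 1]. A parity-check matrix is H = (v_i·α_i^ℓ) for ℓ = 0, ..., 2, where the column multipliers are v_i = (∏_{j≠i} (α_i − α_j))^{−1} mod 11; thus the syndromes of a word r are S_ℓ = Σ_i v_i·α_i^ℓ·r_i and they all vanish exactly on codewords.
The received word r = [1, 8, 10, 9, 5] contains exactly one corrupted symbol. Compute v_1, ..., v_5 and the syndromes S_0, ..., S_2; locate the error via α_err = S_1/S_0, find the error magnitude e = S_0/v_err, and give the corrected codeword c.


S = (7, 5, 2), error at position 1, error magnitude e = 5, c = [7, 8, 10, 9, 5].

Step 1: column multipliers v_i = (∏_{j≠i}(α_i − α_j))^{−1} mod 11.
  i = 1 (α = 7): (7−10)(7−5)(7−2)(7−1) = (−3)·2·5·6 = −180 ≡ 7, so v_1 = 7^{−1} = 8 (mod 11).
  i = 2 (α = 10): (10−7)(10−5)(10−2)(10−1) = 3·5·8·9 = 1080 ≡ 2, so v_2 = 2^{−1} = 6 (mod 11).
  i = 3 (α = 5): (5−7)(5−10)(5−2)(5−1) = (−2)·(−5)·3·4 = 120 ≡ 10, so v_3 = 10^{−1} = 10 (mod 11).
  i = 4 (α = 2): (2−7)(2−10)(2−5)(2−1) = (−5)·(−8)·(−3)·1 = −120 ≡ 1, so v_4 = 1^{−1} = 1 (mod 11).
  i = 5 (α = 1): (1−7)(1−10)(1−5)(1−2) = (−6)·(−9)·(−4)·(−1) = 216 ≡ 7, so v_5 = 7^{−1} = 8 (mod 11).
  v = [8, 6, 10, 1, 8].
Step 2: syndromes of r = [1, 8, 10, 9, 5] (all sums mod 11).
  S_0 = Σ v_i r_i = 8·1 + 6·8 + 10·10 + 1·9 + 8·5 = 205 ≡ 7.
  S_1 = Σ v_i α_i r_i = 8·7·1 + 6·10·8 + 10·5·10 + 1·2·9 + 8·1·5 = 1094 ≡ 5.
  α_i^2 mod 11 = [5, 1, 3, 4, 1].
  S_2 = Σ v_i α_i^2 r_i = 8·5·1 + 6·1·8 + 10·3·10 + 1·4·9 + 8·1·5 = 464 ≡ 2.
  S = (7, 5, 2) ≠ 0, so r is not a codeword (an error is present).
Step 3: locate the error. For a single error e at position i, S_ℓ = v_i·e·α_i^ℓ, so α_err = S_1/S_0.
  S_0^{−1} = 7^{−1} = 8 (mod 11), so α_err = 5·8 = 40 ≡ 7 = α_1. Error position i = 1.
  Consistency check: S_2/S_1 = 2·9 = 18 ≡ 7 = α_err ✓ (single-error assumption holds).
Step 4: error magnitude e = S_0/v_1 = S_0·∏_{j≠1}(α_1 − α_j) = 7·7 = 49 ≡ 5 (mod 11).
Step 5: correct position 1: c_1 = r_1 − e = 1 − 5 ≡ 7 (mod 11). Hence c = [7, 8, 10, 9, 5].
  Check: interpolating c through the α_i gives m(x) = 1 + 4·x (degree < 2) with m(α_i) = c_i for every i, so c is indeed a codeword.


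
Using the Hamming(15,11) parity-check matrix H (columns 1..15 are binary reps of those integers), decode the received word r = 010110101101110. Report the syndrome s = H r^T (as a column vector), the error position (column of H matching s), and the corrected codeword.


s = (1, 0, 0, 0)^T, error position = 8, corrected codeword c = 010110111101110

Compute s = H r^T mod 2 one row at a time:
  s_1 = 0 + 1 + 1 + 0 + 1 + 1 + 1 + 0 = 5 ≡ 1 (mod 2).
  s_2 = 1 + 1 + 0 + 1 + 1 + 1 + 1 + 0 = 6 ≡ 0 (mod 2).
  s_3 = 1 + 0 + 0 + 1 + 1 + 0 + 1 + 0 = 4 ≡ 0 (mod 2).
  s_4 = 0 + 0 + 1 + 1 + 1 + 0 + 1 + 0 = 4 ≡ 0 (mod 2).
s = (1, 0, 0, 0)^T — this equals column 8 of H (binary 1000), so error is at position 8.
Correct: flip bit 8 of r = 010110101101110 to get c = 010110111101110.


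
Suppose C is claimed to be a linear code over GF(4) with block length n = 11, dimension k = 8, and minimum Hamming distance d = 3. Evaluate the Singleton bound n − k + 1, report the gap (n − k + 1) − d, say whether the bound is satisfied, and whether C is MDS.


Singleton RHS = n − k + 1 = 4, slack = 1, bound satisfied, not MDS.

Singleton bound: d ≤ n − k + 1.
Here n = 11, k = 8, so n − k + 1 = 4.
Given d = 3, check d ≤ 4: YES.
Slack = (n − k + 1) − d = 1.
The code is NOT MDS (slack = 1 > 0).
Description: the claimed parameters are [11, 8, 3]_4; such a code would be non-MDS.


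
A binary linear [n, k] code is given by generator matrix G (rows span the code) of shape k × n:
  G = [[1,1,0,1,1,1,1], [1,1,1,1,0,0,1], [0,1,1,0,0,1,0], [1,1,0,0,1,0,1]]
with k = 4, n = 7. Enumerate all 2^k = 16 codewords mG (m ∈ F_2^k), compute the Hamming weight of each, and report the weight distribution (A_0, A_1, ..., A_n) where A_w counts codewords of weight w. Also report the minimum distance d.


Weight distribution: A_0 = 1, A_2 = 3, A_3 = 4, A_4 = 3, A_5 = 4, A_6 = 1. Minimum distance d = 2.

Enumerate all 2^4 = 16 messages m ∈ F_2^4.
For each, compute codeword c = mG in F_2^7, then tally its weight.
  m = 0000 → c = 0000000, weight = 0.
  m = 1000 → c = 1101111, weight = 6.
  m = 0100 → c = 1111001, weight = 5.
  m = 1100 → c = 0010110, weight = 3.
  m = 0010 → c = 0110010, weight = 3.
  m = 1010 → c = 1011101, weight = 5.
  m = 0110 → c = 1001011, weight = 4.
  m = 1110 → c = 0100100, weight = 2.
  m = 0001 → c = 1100101, weight = 4.
  m = 1001 → c = 0001010, weight = 2.
  m = 0101 → c = 0011100, weight = 3.
  m = 1101 → c = 1110011, weight = 5.
  m = 0011 → c = 1010111, weight = 5.
  m = 1011 → c = 0111000, weight = 3.
  m = 0111 → c = 0101110, weight = 4.
  m = 1111 → c = 1000001, weight = 2.
Tally weights:
  weight 0: 1 codewords.
  weight 2: 3 codewords.
  weight 3: 4 codewords.
  weight 4: 3 codewords.
  weight 5: 4 codewords.
  weight 6: 1 codewords.
Minimum distance d = smallest w > 0 with A_w > 0 = 2.
Sanity: Σ A_w = 16 = 2^4 = 16 ✓.


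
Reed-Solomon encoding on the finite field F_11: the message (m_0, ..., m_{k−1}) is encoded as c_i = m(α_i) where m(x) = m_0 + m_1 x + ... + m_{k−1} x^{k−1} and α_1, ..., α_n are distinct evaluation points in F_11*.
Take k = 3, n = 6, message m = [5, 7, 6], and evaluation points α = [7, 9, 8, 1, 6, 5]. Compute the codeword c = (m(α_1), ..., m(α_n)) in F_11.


c = [7, 4, 5, 7, 10, 3]

Message polynomial: m(x) = 5 + 7·x + 6·x^2 (mod 11).
For each evaluation point α_i, compute m(α_i) mod 11:
  α_1 = 7: Horner steps 6 → 5 → 7, so m(7) = 7.
  α_2 = 9: Horner steps 6 → 6 → 4, so m(9) = 4.
  α_3 = 8: Horner steps 6 → 0 → 5, so m(8) = 5.
  α_4 = 1: Horner steps 6 → 2 → 7, so m(1) = 7.
  α_5 = 6: Horner steps 6 → 10 → 10, so m(6) = 10.
  α_6 = 5: Horner steps 6 → 4 → 3, so m(5) = 3.
Codeword c = [7, 4, 5, 7, 10, 3] ∈ F_11^6.


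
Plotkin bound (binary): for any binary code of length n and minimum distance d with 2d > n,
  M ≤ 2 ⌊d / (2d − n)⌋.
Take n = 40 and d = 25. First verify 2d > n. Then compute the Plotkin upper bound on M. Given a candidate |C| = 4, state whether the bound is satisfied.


Plotkin bound M ≤ 4; given |C| = 4 ≤ bound (satisfied).

Check applicability: 2d = 50, n = 40.
2d − n = 10 > 0, so Plotkin applies.
Compute d/(2d−n) = 25/10 ≈ 2.5000.
⌊d/(2d−n)⌋ = 2.
Plotkin bound: M ≤ 2·2 = 4.
Given |C| = 4, check: satisfied.
This |C| is at the Plotkin bound.


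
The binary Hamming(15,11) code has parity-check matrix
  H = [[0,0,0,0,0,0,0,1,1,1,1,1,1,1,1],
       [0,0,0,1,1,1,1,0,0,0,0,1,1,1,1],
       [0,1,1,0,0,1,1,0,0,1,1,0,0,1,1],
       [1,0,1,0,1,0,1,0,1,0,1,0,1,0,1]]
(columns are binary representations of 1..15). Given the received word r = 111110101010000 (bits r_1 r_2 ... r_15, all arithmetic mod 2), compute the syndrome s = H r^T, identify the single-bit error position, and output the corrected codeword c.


s = (0, 1, 0, 0)^T, error position = 4, corrected codeword c = 111010101010000

Compute s = H r^T mod 2 one row at a time:
  s_1 = 0 + 1 + 0 + 1 + 0 + 0 + 0 + 0 = 2 ≡ 0 (mod 2).
  s_2 = 1 + 1 + 0 + 1 + 0 + 0 + 0 + 0 = 3 ≡ 1 (mod 2).
  s_3 = 1 + 1 + 0 + 1 + 0 + 1 + 0 + 0 = 4 ≡ 0 (mod 2).
  s_4 = 1 + 1 + 1 + 1 + 1 + 1 + 0 + 0 = 6 ≡ 0 (mod 2).
s = (0, 1, 0, 0)^T — this equals column 4 of H (binary 0100), so error is at position 4.
Correct: flip bit 4 of r = 111110101010000 to get c = 111010101010000.


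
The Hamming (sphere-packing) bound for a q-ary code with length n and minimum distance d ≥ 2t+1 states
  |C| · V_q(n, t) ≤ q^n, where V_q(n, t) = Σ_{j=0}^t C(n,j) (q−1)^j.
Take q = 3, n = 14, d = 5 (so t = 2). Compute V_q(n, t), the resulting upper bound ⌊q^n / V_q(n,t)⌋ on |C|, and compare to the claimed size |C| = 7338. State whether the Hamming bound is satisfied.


V_q(n, t) = 393, q^n = 4782969, Hamming bound = 12170, |C| = 7338 ≤ bound (satisfied).

Step 1: Compute V_q(n, t) = Σ_{j=0}^2 C(n, j) (q−1)^j.
  j = 0: C(14,0)·(2)^0 = 1·1 = 1.
  j = 1: C(14,1)·(2)^1 = 14·2 = 28.
  j = 2: C(14,2)·(2)^2 = 91·4 = 364.
  V_q(n, t) = 1 + 28 + 364 = 393.
Step 2: q^n = 3^14 = 4782969.
Step 3: Hamming bound ⌊q^n / V_q(n,t)⌋ = ⌊4782969/393⌋ = 12170.
Step 4: Compare |C| = 7338 to 12170: satisfied.
The claimed |C| lies below the Hamming bound.


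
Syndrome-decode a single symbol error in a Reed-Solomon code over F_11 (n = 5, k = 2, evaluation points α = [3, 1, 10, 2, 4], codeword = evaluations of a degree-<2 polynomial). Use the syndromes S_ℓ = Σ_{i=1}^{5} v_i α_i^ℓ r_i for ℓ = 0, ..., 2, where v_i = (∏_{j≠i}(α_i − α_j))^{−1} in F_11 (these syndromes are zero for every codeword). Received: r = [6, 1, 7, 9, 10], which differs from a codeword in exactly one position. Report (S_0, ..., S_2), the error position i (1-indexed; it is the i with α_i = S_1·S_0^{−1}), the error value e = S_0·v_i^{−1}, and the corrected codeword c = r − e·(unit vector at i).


S = (5, 9, 3), error at position 5, error magnitude e = 7, c = [6, 1, 7, 9, 3].

Step 1: column multipliers v_i = (∏_{j≠i}(α_i − α_j))^{−1} mod 11.
  i = 1 (α = 3): (3−1)(3−10)(3−2)(3−4) = 2·(−7)·1·(−1) = 14 ≡ 3, so v_1 = 3^{−1} = 4 (mod 11).
  i = 2 (α = 1): (1−3)(1−10)(1−2)(1−4) = (−2)·(−9)·(−1)·(−3) = 54 ≡ 10, so v_2 = 10^{−1} = 10 (mod 11).
  i = 3 (α = 10): (10−3)(10−1)(10−2)(10−4) = 7·9·8·6 = 3024 ≡ 10, so v_3 = 10^{−1} = 10 (mod 11).
  i = 4 (α = 2): (2−3)(2−1)(2−10)(2−4) = (−1)·1·(−8)·(−2) = −16 ≡ 6, so v_4 = 6^{−1} = 2 (mod 11).
  i = 5 (α = 4): (4−3)(4−1)(4−10)(4−2) = 1·3·(−6)·2 = −36 ≡ 8, so v_5 = 8^{−1} = 7 (mod 11).
  v = [4, 10, 10, 2, 7].
Step 2: syndromes of r = [6, 1, 7, 9, 10] (all sums mod 11).
  S_0 = Σ v_i r_i = 4·6 + 10·1 + 10·7 + 2·9 + 7·10 = 192 ≡ 5.
  S_1 = Σ v_i α_i r_i = 4·3·6 + 10·1·1 + 10·10·7 + 2·2·9 + 7·4·10 = 1098 ≡ 9.
  α_i^2 mod 11 = [9, 1, 1, 4, 5].
  S_2 = Σ v_i α_i^2 r_i = 4·9·6 + 10·1·1 + 10·1·7 + 2·4·9 + 7·5·10 = 718 ≡ 3.
  S = (5, 9, 3) ≠ 0, so r is not a codeword (an error is present).
Step 3: locate the error. For a single error e at position i, S_ℓ = v_i·e·α_i^ℓ, so α_err = S_1/S_0.
  S_0^{−1} = 5^{−1} = 9 (mod 11), so α_err = 9·9 = 81 ≡ 4 = α_5. Error position i = 5.
  Consistency check: S_2/S_1 = 3·5 = 15 ≡ 4 = α_err ✓ (single-error assumption holds).
Step 4: error magnitude e = S_0/v_5 = S_0·∏_{j≠5}(α_5 − α_j) = 5·8 = 40 ≡ 7 (mod 11).
Step 5: correct position 5: c_5 = r_5 − e = 10 − 7 ≡ 3 (mod 11). Hence c = [6, 1, 7, 9, 3].
  Check: interpolating c through the α_i gives m(x) = 4 + 8·x (degree < 2) with m(α_i) = c_i for every i, so c is indeed a codeword.


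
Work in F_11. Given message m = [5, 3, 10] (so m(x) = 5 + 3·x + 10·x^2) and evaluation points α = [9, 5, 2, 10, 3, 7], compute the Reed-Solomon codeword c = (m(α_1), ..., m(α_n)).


c = [6, 6, 7, 1, 5, 10]

Message polynomial: m(x) = 5 + 3·x + 10·x^2 (mod 11).
For each evaluation point α_i, compute m(α_i) mod 11:
  α_1 = 9: Horner steps 10 → 5 → 6, so m(9) = 6.
  α_2 = 5: Horner steps 10 → 9 → 6, so m(5) = 6.
  α_3 = 2: Horner steps 10 → 1 → 7, so m(2) = 7.
  α_4 = 10: Horner steps 10 → 4 → 1, so m(10) = 1.
  α_5 = 3: Horner steps 10 → 0 → 5, so m(3) = 5.
  α_6 = 7: Horner steps 10 → 7 → 10, so m(7) = 10.
Codeword c = [6, 6, 7, 1, 5, 10] ∈ F_11^6.


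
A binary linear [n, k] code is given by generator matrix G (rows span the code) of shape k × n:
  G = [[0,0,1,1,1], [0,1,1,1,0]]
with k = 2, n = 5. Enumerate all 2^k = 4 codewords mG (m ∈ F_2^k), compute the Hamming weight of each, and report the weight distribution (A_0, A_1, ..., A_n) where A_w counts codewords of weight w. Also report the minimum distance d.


Weight distribution: A_0 = 1, A_2 = 1, A_3 = 2. Minimum distance d = 2.

Enumerate all 2^2 = 4 messages m ∈ F_2^2.
For each, compute codeword c = mG in F_2^5, then tally its weight.
  m = 00 → c = 00000, weight = 0.
  m = 10 → c = 00111, weight = 3.
  m = 01 → c = 01110, weight = 3.
  m = 11 → c = 01001, weight = 2.
Tally weights:
  weight 0: 1 codewords.
  weight 2: 1 codewords.
  weight 3: 2 codewords.
Minimum distance d = smallest w > 0 with A_w > 0 = 2.
Sanity: Σ A_w = 4 = 2^2 = 4 ✓.


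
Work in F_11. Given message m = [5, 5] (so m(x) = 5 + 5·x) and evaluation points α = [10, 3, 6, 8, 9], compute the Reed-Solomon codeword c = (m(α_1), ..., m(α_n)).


c = [0, 9, 2, 1, 6]

Message polynomial: m(x) = 5 + 5·x (mod 11).
For each evaluation point α_i, compute m(α_i) mod 11:
  α_1 = 10: Horner steps 5 → 0, so m(10) = 0.
  α_2 = 3: Horner steps 5 → 9, so m(3) = 9.
  α_3 = 6: Horner steps 5 → 2, so m(6) = 2.
  α_4 = 8: Horner steps 5 → 1, so m(8) = 1.
  α_5 = 9: Horner steps 5 → 6, so m(9) = 6.
Codeword c = [0, 9, 2, 1, 6] ∈ F_11^5.


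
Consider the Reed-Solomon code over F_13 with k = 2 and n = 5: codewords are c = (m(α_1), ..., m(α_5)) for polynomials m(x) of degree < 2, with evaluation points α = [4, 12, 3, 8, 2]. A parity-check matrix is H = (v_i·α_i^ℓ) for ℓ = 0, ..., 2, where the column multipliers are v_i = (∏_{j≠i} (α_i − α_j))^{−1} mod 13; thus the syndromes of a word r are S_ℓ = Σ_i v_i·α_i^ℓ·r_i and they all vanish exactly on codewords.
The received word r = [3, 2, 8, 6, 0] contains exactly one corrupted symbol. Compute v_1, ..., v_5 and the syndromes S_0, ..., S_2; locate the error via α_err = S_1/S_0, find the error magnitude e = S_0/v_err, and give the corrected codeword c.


S = (10, 2, 3), error at position 4, error magnitude e = 10, c = [3, 2, 8, 9, 0].

Step 1: column multipliers v_i = (∏_{j≠i}(α_i − α_j))^{−1} mod 13.
  i = 1 (α = 4): (4−12)(4−3)(4−8)(4−2) = (−8)·1·(−4)·2 = 64 ≡ 12, so v_1 = 12^{−1} = 12 (mod 13).
  i = 2 (α = 12): (12−4)(12−3)(12−8)(12−2) = 8·9·4·10 = 2880 ≡ 7, so v_2 = 7^{−1} = 2 (mod 13).
  i = 3 (α = 3): (3−4)(3−12)(3−8)(3−2) = (−1)·(−9)·(−5)·1 = −45 ≡ 7, so v_3 = 7^{−1} = 2 (mod 13).
  i = 4 (α = 8): (8−4)(8−12)(8−3)(8−2) = 4·(−4)·5·6 = −480 ≡ 1, so v_4 = 1^{−1} = 1 (mod 13).
  i = 5 (α = 2): (2−4)(2−12)(2−3)(2−8) = (−2)·(−10)·(−1)·(−6) = 120 ≡ 3, so v_5 = 3^{−1} = 9 (mod 13).
  v = [12, 2, 2, 1, 9].
Step 2: syndromes of r = [3, 2, 8, 6, 0] (all sums mod 13).
  S_0 = Σ v_i r_i = 12·3 + 2·2 + 2·8 + 1·6 + 9·0 = 62 ≡ 10.
  S_1 = Σ v_i α_i r_i = 12·4·3 + 2·12·2 + 2·3·8 + 1·8·6 + 9·2·0 = 288 ≡ 2.
  α_i^2 mod 13 = [3, 1, 9, 12, 4].
  S_2 = Σ v_i α_i^2 r_i = 12·3·3 + 2·1·2 + 2·9·8 + 1·12·6 + 9·4·0 = 328 ≡ 3.
  S = (10, 2, 3) ≠ 0, so r is not a codeword (an error is present).
Step 3: locate the error. For a single error e at position i, S_ℓ = v_i·e·α_i^ℓ, so α_err = S_1/S_0.
  S_0^{−1} = 10^{−1} = 4 (mod 13), so α_err = 2·4 = 8 ≡ 8 = α_4. Error position i = 4.
  Consistency check: S_2/S_1 = 3·7 = 21 ≡ 8 = α_err ✓ (single-error assumption holds).
Step 4: error magnitude e = S_0/v_4 = S_0·∏_{j≠4}(α_4 − α_j) = 10·1 = 10 ≡ 10 (mod 13).
Step 5: correct position 4: c_4 = r_4 − e = 6 − 10 ≡ 9 (mod 13). Hence c = [3, 2, 8, 9, 0].
  Check: interpolating c through the α_i gives m(x) = 10 + 8·x (degree < 2) with m(α_i) = c_i for every i, so c is indeed a codeword.


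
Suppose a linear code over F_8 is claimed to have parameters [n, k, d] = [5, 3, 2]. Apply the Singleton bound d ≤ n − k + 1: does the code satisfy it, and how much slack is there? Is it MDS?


Singleton RHS = n − k + 1 = 3, slack = 1, bound satisfied, not MDS.

Singleton bound: d ≤ n − k + 1.
Here n = 5, k = 3, so n − k + 1 = 3.
Given d = 2, check d ≤ 3: YES.
Slack = (n − k + 1) − d = 1.
The code is NOT MDS (slack = 1 > 0).
Description: the claimed parameters are [5, 3, 2]_8; such a code would be non-MDS.


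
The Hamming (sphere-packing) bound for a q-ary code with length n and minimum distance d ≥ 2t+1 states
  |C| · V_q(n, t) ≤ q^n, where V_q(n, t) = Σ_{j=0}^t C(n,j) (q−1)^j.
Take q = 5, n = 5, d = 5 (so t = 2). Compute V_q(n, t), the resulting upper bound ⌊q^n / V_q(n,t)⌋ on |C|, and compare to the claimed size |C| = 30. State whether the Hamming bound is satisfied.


V_q(n, t) = 181, q^n = 3125, Hamming bound = 17, |C| = 30 > bound (violated).

Step 1: Compute V_q(n, t) = Σ_{j=0}^2 C(n, j) (q−1)^j.
  j = 0: C(5,0)·(4)^0 = 1·1 = 1.
  j = 1: C(5,1)·(4)^1 = 5·4 = 20.
  j = 2: C(5,2)·(4)^2 = 10·16 = 160.
  V_q(n, t) = 1 + 20 + 160 = 181.
Step 2: q^n = 5^5 = 3125.
Step 3: Hamming bound ⌊q^n / V_q(n,t)⌋ = ⌊3125/181⌋ = 17.
Step 4: Compare |C| = 30 to 17: violated.
The claimed |C| lies above the Hamming bound, so no 5-ary code of length 5 with d ≥ 5 can have 30 codewords.


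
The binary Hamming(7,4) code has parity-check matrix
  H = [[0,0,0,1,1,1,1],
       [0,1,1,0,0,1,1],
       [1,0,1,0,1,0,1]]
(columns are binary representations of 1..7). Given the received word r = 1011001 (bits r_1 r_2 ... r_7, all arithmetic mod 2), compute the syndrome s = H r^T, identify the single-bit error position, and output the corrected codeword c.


s = (0, 0, 1)^T, error position = 1, corrected codeword c = 0011001

Compute s = H r^T mod 2 one row at a time:
  s_1 = 1 + 0 + 0 + 1 = 2 ≡ 0 (mod 2).
  s_2 = 0 + 1 + 0 + 1 = 2 ≡ 0 (mod 2).
  s_3 = 1 + 1 + 0 + 1 = 3 ≡ 1 (mod 2).
s = (0, 0, 1)^T — this equals column 1 of H (binary 001), so error is at position 1.
Correct: flip bit 1 of r = 1011001 to get c = 0011001.


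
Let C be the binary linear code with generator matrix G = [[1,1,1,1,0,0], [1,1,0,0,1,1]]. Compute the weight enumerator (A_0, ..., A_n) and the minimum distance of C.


Weight distribution: A_0 = 1, A_4 = 3. Minimum distance d = 4.

Enumerate all 2^2 = 4 messages m ∈ F_2^2.
For each, compute codeword c = mG in F_2^6, then tally its weight.
  m = 00 → c = 000000, weight = 0.
  m = 10 → c = 111100, weight = 4.
  m = 01 → c = 110011, weight = 4.
  m = 11 → c = 001111, weight = 4.
Tally weights:
  weight 0: 1 codewords.
  weight 4: 3 codewords.
Minimum distance d = smallest w > 0 with A_w > 0 = 4.
Sanity: Σ A_w = 4 = 2^2 = 4 ✓.


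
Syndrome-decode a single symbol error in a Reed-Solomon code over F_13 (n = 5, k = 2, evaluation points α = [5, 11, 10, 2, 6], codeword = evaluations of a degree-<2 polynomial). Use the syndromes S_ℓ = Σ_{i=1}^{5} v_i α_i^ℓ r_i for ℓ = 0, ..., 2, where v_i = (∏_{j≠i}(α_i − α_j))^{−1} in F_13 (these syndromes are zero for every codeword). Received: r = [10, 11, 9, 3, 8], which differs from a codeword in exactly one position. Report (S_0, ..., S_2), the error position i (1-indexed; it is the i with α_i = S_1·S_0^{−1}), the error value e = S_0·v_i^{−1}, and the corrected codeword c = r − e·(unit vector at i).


S = (1, 10, 9), error at position 3, error magnitude e = 9, c = [10, 11, 0, 3, 8].

Step 1: column multipliers v_i = (∏_{j≠i}(α_i − α_j))^{−1} mod 13.
  i = 1 (α = 5): (5−11)(5−10)(5−2)(5−6) = (−6)·(−5)·3·(−1) = −90 ≡ 1, so v_1 = 1^{−1} = 1 (mod 13).
  i = 2 (α = 11): (11−5)(11−10)(11−2)(11−6) = 6·1·9·5 = 270 ≡ 10, so v_2 = 10^{−1} = 4 (mod 13).
  i = 3 (α = 10): (10−5)(10−11)(10−2)(10−6) = 5·(−1)·8·4 = −160 ≡ 9, so v_3 = 9^{−1} = 3 (mod 13).
  i = 4 (α = 2): (2−5)(2−11)(2−10)(2−6) = (−3)·(−9)·(−8)·(−4) = 864 ≡ 6, so v_4 = 6^{−1} = 11 (mod 13).
  i = 5 (α = 6): (6−5)(6−11)(6−10)(6−2) = 1·(−5)·(−4)·4 = 80 ≡ 2, so v_5 = 2^{−1} = 7 (mod 13).
  v = [1, 4, 3, 11, 7].
Step 2: syndromes of r = [10, 11, 9, 3, 8] (all sums mod 13).
  S_0 = Σ v_i r_i = 1·10 + 4·11 + 3·9 + 11·3 + 7·8 = 170 ≡ 1.
  S_1 = Σ v_i α_i r_i = 1·5·10 + 4·11·11 + 3·10·9 + 11·2·3 + 7·6·8 = 1206 ≡ 10.
  α_i^2 mod 13 = [12, 4, 9, 4, 10].
  S_2 = Σ v_i α_i^2 r_i = 1·12·10 + 4·4·11 + 3·9·9 + 11·4·3 + 7·10·8 = 1231 ≡ 9.
  S = (1, 10, 9) ≠ 0, so r is not a codeword (an error is present).
Step 3: locate the error. For a single error e at position i, S_ℓ = v_i·e·α_i^ℓ, so α_err = S_1/S_0.
  S_0^{−1} = 1^{−1} = 1 (mod 13), so α_err = 10·1 = 10 ≡ 10 = α_3. Error position i = 3.
  Consistency check: S_2/S_1 = 9·4 = 36 ≡ 10 = α_err ✓ (single-error assumption holds).
Step 4: error magnitude e = S_0/v_3 = S_0·∏_{j≠3}(α_3 − α_j) = 1·9 = 9 ≡ 9 (mod 13).
Step 5: correct position 3: c_3 = r_3 − e = 9 − 9 ≡ 0 (mod 13). Hence c = [10, 11, 0, 3, 8].
  Check: interpolating c through the α_i gives m(x) = 7 + 11·x (degree < 2) with m(α_i) = c_i for every i, so c is indeed a codeword.


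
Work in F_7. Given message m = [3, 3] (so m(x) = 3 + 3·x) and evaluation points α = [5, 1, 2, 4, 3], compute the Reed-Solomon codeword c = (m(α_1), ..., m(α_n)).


c = [4, 6, 2, 1, 5]

Message polynomial: m(x) = 3 + 3·x (mod 7).
For each evaluation point α_i, compute m(α_i) mod 7:
  α_1 = 5: Horner steps 3 → 4, so m(5) = 4.
  α_2 = 1: Horner steps 3 → 6, so m(1) = 6.
  α_3 = 2: Horner steps 3 → 2, so m(2) = 2.
  α_4 = 4: Horner steps 3 → 1, so m(4) = 1.
  α_5 = 3: Horner steps 3 → 5, so m(3) = 5.
Codeword c = [4, 6, 2, 1, 5] ∈ F_7^5.


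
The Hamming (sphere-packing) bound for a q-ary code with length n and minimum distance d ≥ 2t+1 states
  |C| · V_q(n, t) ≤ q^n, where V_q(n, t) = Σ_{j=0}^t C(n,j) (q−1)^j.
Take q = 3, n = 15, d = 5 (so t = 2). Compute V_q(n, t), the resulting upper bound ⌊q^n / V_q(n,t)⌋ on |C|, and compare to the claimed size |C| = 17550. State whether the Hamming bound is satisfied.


V_q(n, t) = 451, q^n = 14348907, Hamming bound = 31815, |C| = 17550 ≤ bound (satisfied).

Step 1: Compute V_q(n, t) = Σ_{j=0}^2 C(n, j) (q−1)^j.
  j = 0: C(15,0)·(2)^0 = 1·1 = 1.
  j = 1: C(15,1)·(2)^1 = 15·2 = 30.
  j = 2: C(15,2)·(2)^2 = 105·4 = 420.
  V_q(n, t) = 1 + 30 + 420 = 451.
Step 2: q^n = 3^15 = 14348907.
Step 3: Hamming bound ⌊q^n / V_q(n,t)⌋ = ⌊14348907/451⌋ = 31815.
Step 4: Compare |C| = 17550 to 31815: satisfied.
The claimed |C| lies below the Hamming bound.


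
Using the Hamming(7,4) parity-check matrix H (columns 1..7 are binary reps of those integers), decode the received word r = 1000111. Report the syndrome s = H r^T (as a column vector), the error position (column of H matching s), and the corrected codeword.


s = (1, 0, 1)^T, error position = 5, corrected codeword c = 1000011

Compute s = H r^T mod 2 one row at a time:
  s_1 = 0 + 1 + 1 + 1 = 3 ≡ 1 (mod 2).
  s_2 = 0 + 0 + 1 + 1 = 2 ≡ 0 (mod 2).
  s_3 = 1 + 0 + 1 + 1 = 3 ≡ 1 (mod 2).
s = (1, 0, 1)^T — this equals column 5 of H (binary 101), so error is at position 5.
Correct: flip bit 5 of r = 1000111 to get c = 1000011.


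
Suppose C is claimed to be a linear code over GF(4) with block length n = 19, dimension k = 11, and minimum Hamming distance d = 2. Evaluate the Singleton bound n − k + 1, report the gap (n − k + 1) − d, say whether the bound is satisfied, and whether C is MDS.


Singleton RHS = n − k + 1 = 9, slack = 7, bound satisfied, not MDS.

Singleton bound: d ≤ n − k + 1.
Here n = 19, k = 11, so n − k + 1 = 9.
Given d = 2, check d ≤ 9: YES.
Slack = (n − k + 1) − d = 7.
The code is NOT MDS (slack = 7 > 0).
Description: the claimed parameters are [19, 11, 2]_4; such a code would be non-MDS.


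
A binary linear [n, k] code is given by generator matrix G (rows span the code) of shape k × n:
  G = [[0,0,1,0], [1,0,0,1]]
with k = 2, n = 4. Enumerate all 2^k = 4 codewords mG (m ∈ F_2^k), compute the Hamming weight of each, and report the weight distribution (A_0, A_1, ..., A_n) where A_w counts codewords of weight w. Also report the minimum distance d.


Weight distribution: A_0 = 1, A_1 = 1, A_2 = 1, A_3 = 1. Minimum distance d = 1.

Enumerate all 2^2 = 4 messages m ∈ F_2^2.
For each, compute codeword c = mG in F_2^4, then tally its weight.
  m = 00 → c = 0000, weight = 0.
  m = 10 → c = 0010, weight = 1.
  m = 01 → c = 1001, weight = 2.
  m = 11 → c = 1011, weight = 3.
Tally weights:
  weight 0: 1 codewords.
  weight 1: 1 codewords.
  weight 2: 1 codewords.
  weight 3: 1 codewords.
Minimum distance d = smallest w > 0 with A_w > 0 = 1.
Sanity: Σ A_w = 4 = 2^2 = 4 ✓.


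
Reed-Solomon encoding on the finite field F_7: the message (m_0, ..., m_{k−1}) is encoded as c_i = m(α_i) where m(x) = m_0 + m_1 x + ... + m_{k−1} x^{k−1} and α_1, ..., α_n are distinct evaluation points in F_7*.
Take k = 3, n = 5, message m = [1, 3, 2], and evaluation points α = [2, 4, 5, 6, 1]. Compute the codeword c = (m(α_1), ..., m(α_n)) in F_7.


c = [1, 3, 3, 0, 6]

Message polynomial: m(x) = 1 + 3·x + 2·x^2 (mod 7).
For each evaluation point α_i, compute m(α_i) mod 7:
  α_1 = 2: Horner steps 2 → 0 → 1, so m(2) = 1.
  α_2 = 4: Horner steps 2 → 4 → 3, so m(4) = 3.
  α_3 = 5: Horner steps 2 → 6 → 3, so m(5) = 3.
  α_4 = 6: Horner steps 2 → 1 → 0, so m(6) = 0.
  α_5 = 1: Horner steps 2 → 5 → 6, so m(1) = 6.
Codeword c = [1, 3, 3, 0, 6] ∈ F_7^5.


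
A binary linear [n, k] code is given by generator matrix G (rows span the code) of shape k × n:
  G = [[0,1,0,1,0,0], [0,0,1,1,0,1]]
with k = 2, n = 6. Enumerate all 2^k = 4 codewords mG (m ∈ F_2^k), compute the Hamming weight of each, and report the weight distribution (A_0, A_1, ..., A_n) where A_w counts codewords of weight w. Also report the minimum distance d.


Weight distribution: A_0 = 1, A_2 = 1, A_3 = 2. Minimum distance d = 2.

Enumerate all 2^2 = 4 messages m ∈ F_2^2.
For each, compute codeword c = mG in F_2^6, then tally its weight.
  m = 00 → c = 000000, weight = 0.
  m = 10 → c = 010100, weight = 2.
  m = 01 → c = 001101, weight = 3.
  m = 11 → c = 011001, weight = 3.
Tally weights:
  weight 0: 1 codewords.
  weight 2: 1 codewords.
  weight 3: 2 codewords.
Minimum distance d = smallest w > 0 with A_w > 0 = 2.
Sanity: Σ A_w = 4 = 2^2 = 4 ✓.


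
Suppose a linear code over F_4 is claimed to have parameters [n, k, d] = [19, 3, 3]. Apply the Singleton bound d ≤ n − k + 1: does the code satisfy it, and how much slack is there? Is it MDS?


Singleton RHS = n − k + 1 = 17, slack = 14, bound satisfied, not MDS.

Singleton bound: d ≤ n − k + 1.
Here n = 19, k = 3, so n − k + 1 = 17.
Given d = 3, check d ≤ 17: YES.
Slack = (n − k + 1) − d = 14.
The code is NOT MDS (slack = 14 > 0).
Description: the claimed parameters are [19, 3, 3]_4; such a code would be non-MDS.


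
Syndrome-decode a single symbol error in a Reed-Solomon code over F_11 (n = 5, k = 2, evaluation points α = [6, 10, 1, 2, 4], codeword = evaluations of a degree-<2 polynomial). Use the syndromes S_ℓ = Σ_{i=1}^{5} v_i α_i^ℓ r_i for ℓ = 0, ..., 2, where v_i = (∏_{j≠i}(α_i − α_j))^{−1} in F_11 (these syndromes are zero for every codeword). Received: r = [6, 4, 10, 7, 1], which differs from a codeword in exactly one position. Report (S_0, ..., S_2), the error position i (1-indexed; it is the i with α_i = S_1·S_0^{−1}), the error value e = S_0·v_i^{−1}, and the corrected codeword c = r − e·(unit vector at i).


S = (10, 1, 10), error at position 2, error magnitude e = 10, c = [6, 5, 10, 7, 1].

Step 1: column multipliers v_i = (∏_{j≠i}(α_i − α_j))^{−1} mod 11.
  i = 1 (α = 6): (6−10)(6−1)(6−2)(6−4) = (−4)·5·4·2 = −160 ≡ 5, so v_1 = 5^{−1} = 9 (mod 11).
  i = 2 (α = 10): (10−6)(10−1)(10−2)(10−4) = 4·9·8·6 = 1728 ≡ 1, so v_2 = 1^{−1} = 1 (mod 11).
  i = 3 (α = 1): (1−6)(1−10)(1−2)(1−4) = (−5)·(−9)·(−1)·(−3) = 135 ≡ 3, so v_3 = 3^{−1} = 4 (mod 11).
  i = 4 (α = 2): (2−6)(2−10)(2−1)(2−4) = (−4)·(−8)·1·(−2) = −64 ≡ 2, so v_4 = 2^{−1} = 6 (mod 11).
  i = 5 (α = 4): (4−6)(4−10)(4−1)(4−2) = (−2)·(−6)·3·2 = 72 ≡ 6, so v_5 = 6^{−1} = 2 (mod 11).
  v = [9, 1, 4, 6, 2].
Step 2: syndromes of r = [6, 4, 10, 7, 1] (all sums mod 11).
  S_0 = Σ v_i r_i = 9·6 + 1·4 + 4·10 + 6·7 + 2·1 = 142 ≡ 10.
  S_1 = Σ v_i α_i r_i = 9·6·6 + 1·10·4 + 4·1·10 + 6·2·7 + 2·4·1 = 496 ≡ 1.
  α_i^2 mod 11 = [3, 1, 1, 4, 5].
  S_2 = Σ v_i α_i^2 r_i = 9·3·6 + 1·1·4 + 4·1·10 + 6·4·7 + 2·5·1 = 384 ≡ 10.
  S = (10, 1, 10) ≠ 0, so r is not a codeword (an error is present).
Step 3: locate the error. For a single error e at position i, S_ℓ = v_i·e·α_i^ℓ, so α_err = S_1/S_0.
  S_0^{−1} = 10^{−1} = 10 (mod 11), so α_err = 1·10 = 10 ≡ 10 = α_2. Error position i = 2.
  Consistency check: S_2/S_1 = 10·1 = 10 ≡ 10 = α_err ✓ (single-error assumption holds).
Step 4: error magnitude e = S_0/v_2 = S_0·∏_{j≠2}(α_2 − α_j) = 10·1 = 10 ≡ 10 (mod 11).
Step 5: correct position 2: c_2 = r_2 − e = 4 − 10 ≡ 5 (mod 11). Hence c = [6, 5, 10, 7, 1].
  Check: interpolating c through the α_i gives m(x) = 2 + 8·x (degree < 2) with m(α_i) = c_i for every i, so c is indeed a codeword.


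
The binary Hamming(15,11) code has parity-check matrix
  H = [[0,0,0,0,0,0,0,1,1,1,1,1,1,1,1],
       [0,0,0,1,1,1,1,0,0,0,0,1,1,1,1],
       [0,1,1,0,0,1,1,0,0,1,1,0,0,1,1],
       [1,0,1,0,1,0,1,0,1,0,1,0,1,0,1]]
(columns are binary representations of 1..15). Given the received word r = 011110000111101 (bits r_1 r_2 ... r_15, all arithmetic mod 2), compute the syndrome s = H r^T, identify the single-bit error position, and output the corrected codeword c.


s = (1, 1, 1, 1)^T, error position = 15, corrected codeword c = 011110000111100

Compute s = H r^T mod 2 one row at a time:
  s_1 = 0 + 0 + 1 + 1 + 1 + 1 + 0 + 1 = 5 ≡ 1 (mod 2).
  s_2 = 1 + 1 + 0 + 0 + 1 + 1 + 0 + 1 = 5 ≡ 1 (mod 2).
  s_3 = 1 + 1 + 0 + 0 + 1 + 1 + 0 + 1 = 5 ≡ 1 (mod 2).
  s_4 = 0 + 1 + 1 + 0 + 0 + 1 + 1 + 1 = 5 ≡ 1 (mod 2).
s = (1, 1, 1, 1)^T — this equals column 15 of H (binary 1111), so error is at position 15.
Correct: flip bit 15 of r = 011110000111101 to get c = 011110000111100.


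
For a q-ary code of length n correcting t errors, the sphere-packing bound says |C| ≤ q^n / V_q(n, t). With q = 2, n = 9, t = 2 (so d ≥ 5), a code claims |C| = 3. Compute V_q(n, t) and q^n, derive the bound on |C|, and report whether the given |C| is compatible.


V_q(n, t) = 46, q^n = 512, Hamming bound = 11, |C| = 3 ≤ bound (satisfied).

Step 1: Compute V_q(n, t) = Σ_{j=0}^2 C(n, j) (q−1)^j.
  j = 0: C(9,0)·(1)^0 = 1·1 = 1.
  j = 1: C(9,1)·(1)^1 = 9·1 = 9.
  j = 2: C(9,2)·(1)^2 = 36·1 = 36.
  V_q(n, t) = 1 + 9 + 36 = 46.
Step 2: q^n = 2^9 = 512.
Step 3: Hamming bound ⌊q^n / V_q(n,t)⌋ = ⌊512/46⌋ = 11.
Step 4: Compare |C| = 3 to 11: satisfied.
The claimed |C| lies below the Hamming bound.


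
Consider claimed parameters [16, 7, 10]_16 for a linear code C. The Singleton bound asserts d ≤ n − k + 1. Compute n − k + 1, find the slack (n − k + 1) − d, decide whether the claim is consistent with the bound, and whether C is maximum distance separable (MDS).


Singleton RHS = n − k + 1 = 10, slack = 0, bound satisfied, MDS.

Singleton bound: d ≤ n − k + 1.
Here n = 16, k = 7, so n − k + 1 = 10.
Given d = 10, check d ≤ 10: YES.
Slack = (n − k + 1) − d = 0.
The code is MDS (slack = 0).
Description: the claimed parameters are [16, 7, 10]_16; such a code would be MDS (meets Singleton bound).


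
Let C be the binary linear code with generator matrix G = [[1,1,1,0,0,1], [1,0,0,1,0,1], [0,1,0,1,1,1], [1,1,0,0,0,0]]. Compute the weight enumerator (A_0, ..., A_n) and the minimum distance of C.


Weight distribution: A_0 = 1, A_1 = 1, A_2 = 2, A_3 = 6, A_4 = 5, A_5 = 1. Minimum distance d = 1.

Enumerate all 2^4 = 16 messages m ∈ F_2^4.
For each, compute codeword c = mG in F_2^6, then tally its weight.
  m = 0000 → c = 000000, weight = 0.
  m = 1000 → c = 111001, weight = 4.
  m = 0100 → c = 100101, weight = 3.
  m = 1100 → c = 011100, weight = 3.
  m = 0010 → c = 010111, weight = 4.
  m = 1010 → c = 101110, weight = 4.
  m = 0110 → c = 110010, weight = 3.
  m = 1110 → c = 001011, weight = 3.
  m = 0001 → c = 110000, weight = 2.
  m = 1001 → c = 001001, weight = 2.
  m = 0101 → c = 010101, weight = 3.
  m = 1101 → c = 101100, weight = 3.
  m = 0011 → c = 100111, weight = 4.
  m = 1011 → c = 011110, weight = 4.
  m = 0111 → c = 000010, weight = 1.
  m = 1111 → c = 111011, weight = 5.
Tally weights:
  weight 0: 1 codewords.
  weight 1: 1 codewords.
  weight 2: 2 codewords.
  weight 3: 6 codewords.
  weight 4: 5 codewords.
  weight 5: 1 codewords.
Minimum distance d = smallest w > 0 with A_w > 0 = 1.
Sanity: Σ A_w = 16 = 2^4 = 16 ✓.
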